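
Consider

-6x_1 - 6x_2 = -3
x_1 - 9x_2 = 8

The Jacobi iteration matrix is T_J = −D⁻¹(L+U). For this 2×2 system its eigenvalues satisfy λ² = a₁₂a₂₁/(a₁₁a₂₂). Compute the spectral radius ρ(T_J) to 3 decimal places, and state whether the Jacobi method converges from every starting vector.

a₁₂a₂₁/(a₁₁a₂₂) = (-6)·(1) / ((-6)·(-9)) = -0.111111
ρ = √|-0.111111| = √0.111111 = 0.333
ρ < 1, so Jacobi converges

0.333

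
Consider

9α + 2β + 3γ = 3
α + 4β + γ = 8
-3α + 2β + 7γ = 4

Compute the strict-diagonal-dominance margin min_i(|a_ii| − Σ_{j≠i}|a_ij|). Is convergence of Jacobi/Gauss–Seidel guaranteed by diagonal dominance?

2

row 1: |9| − (2+3) = 4
row 2: |4| − (1+1) = 2
row 3: |7| − (3+2) = 2
minimum over rows = 2 → strictly diagonally dominant (convergence guaranteed)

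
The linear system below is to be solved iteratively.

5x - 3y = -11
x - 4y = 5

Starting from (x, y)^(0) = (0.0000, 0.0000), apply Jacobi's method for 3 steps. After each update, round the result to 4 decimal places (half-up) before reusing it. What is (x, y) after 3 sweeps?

(-3.2800, -1.9875)

Iteration 1:
  x = (-11 - (-3)·0.0000) / (5) = -2.2000
  y = (5 - (1)·0.0000) / (-4) = -1.2500
Iteration 2:
  x = (-11 - (-3)·-1.2500) / (5) = -2.9500
  y = (5 - (1)·-2.2000) / (-4) = -1.8000
Iteration 3:
  x = (-11 - (-3)·-1.8000) / (5) = -3.2800
  y = (5 - (1)·-2.9500) / (-4) = -1.9875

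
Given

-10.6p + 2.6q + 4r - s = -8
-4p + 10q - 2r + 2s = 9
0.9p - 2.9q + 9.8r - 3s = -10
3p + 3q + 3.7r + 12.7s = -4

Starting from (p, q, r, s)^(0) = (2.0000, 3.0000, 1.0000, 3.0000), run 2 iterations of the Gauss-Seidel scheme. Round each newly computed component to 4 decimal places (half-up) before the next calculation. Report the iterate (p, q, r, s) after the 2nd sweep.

(1.1588, 1.5777, -0.9608, -0.6815)

Iteration 1:
  p = (-8 - (2.6)·3.0000 - (4)·1.0000 - (-1)·3.0000) / (-10.6) = 1.5849
  q = (9 - (-4)·1.5849 - (-2)·1.0000 - (2)·3.0000) / (10) = 1.1340
  r = (-10 - (0.9)·1.5849 - (-2.9)·1.1340 - (-3)·3.0000) / (9.8) = 0.0880
  s = (-4 - (3)·1.5849 - (3)·1.1340 - (3.7)·0.0880) / (12.7) = -0.9829
Iteration 2:
  p = (-8 - (2.6)·1.1340 - (4)·0.0880 - (-1)·-0.9829) / (-10.6) = 1.1588
  q = (9 - (-4)·1.1588 - (-2)·0.0880 - (2)·-0.9829) / (10) = 1.5777
  r = (-10 - (0.9)·1.1588 - (-2.9)·1.5777 - (-3)·-0.9829) / (9.8) = -0.9608
  s = (-4 - (3)·1.1588 - (3)·1.5777 - (3.7)·-0.9608) / (12.7) = -0.6815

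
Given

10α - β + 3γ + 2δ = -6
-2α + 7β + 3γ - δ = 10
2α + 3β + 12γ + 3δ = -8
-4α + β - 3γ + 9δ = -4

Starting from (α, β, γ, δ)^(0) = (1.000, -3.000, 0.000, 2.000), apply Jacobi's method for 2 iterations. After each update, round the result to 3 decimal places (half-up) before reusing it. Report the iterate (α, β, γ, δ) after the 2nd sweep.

Iteration 1:
  α = (-6 - (-1)·-3.000 - (3)·0.000 - (2)·2.000) / (10) = -1.300
  β = (10 - (-2)·1.000 - (3)·0.000 - (-1)·2.000) / (7) = 2.000
  γ = (-8 - (2)·1.000 - (3)·-3.000 - (3)·2.000) / (12) = -0.583
  δ = (-4 - (-4)·1.000 - (1)·-3.000 - (-3)·0.000) / (9) = 0.333
Iteration 2:
  α = (-6 - (-1)·2.000 - (3)·-0.583 - (2)·0.333) / (10) = -0.292
  β = (10 - (-2)·-1.300 - (3)·-0.583 - (-1)·0.333) / (7) = 1.355
  γ = (-8 - (2)·-1.300 - (3)·2.000 - (3)·0.333) / (12) = -1.033
  δ = (-4 - (-4)·-1.300 - (1)·2.000 - (-3)·-0.583) / (9) = -1.439

(-0.292, 1.355, -1.033, -1.439)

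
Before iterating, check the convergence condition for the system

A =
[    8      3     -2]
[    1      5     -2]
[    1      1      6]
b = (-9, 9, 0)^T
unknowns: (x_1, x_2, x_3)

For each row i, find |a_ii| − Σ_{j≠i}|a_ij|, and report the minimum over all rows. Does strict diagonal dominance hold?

2

row 1: |8| − (3+2) = 3
row 2: |5| − (1+2) = 2
row 3: |6| − (1+1) = 4
minimum over rows = 2 → strictly diagonally dominant (convergence guaranteed)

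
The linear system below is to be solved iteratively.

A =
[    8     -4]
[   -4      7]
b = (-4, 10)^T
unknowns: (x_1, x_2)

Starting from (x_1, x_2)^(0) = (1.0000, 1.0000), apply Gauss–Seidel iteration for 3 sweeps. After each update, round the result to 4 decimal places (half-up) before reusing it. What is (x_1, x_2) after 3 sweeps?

(0.2755, 1.5860)

Iteration 1:
  x_1 = (-4 - (-4)·1.0000) / (8) = 0.0000
  x_2 = (10 - (-4)·0.0000) / (7) = 1.4286
Iteration 2:
  x_1 = (-4 - (-4)·1.4286) / (8) = 0.2143
  x_2 = (10 - (-4)·0.2143) / (7) = 1.5510
Iteration 3:
  x_1 = (-4 - (-4)·1.5510) / (8) = 0.2755
  x_2 = (10 - (-4)·0.2755) / (7) = 1.5860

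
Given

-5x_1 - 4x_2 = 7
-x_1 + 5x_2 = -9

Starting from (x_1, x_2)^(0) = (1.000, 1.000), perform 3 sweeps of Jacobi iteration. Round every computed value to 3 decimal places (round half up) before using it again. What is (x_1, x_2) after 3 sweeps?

(0.392, -1.824)

Iteration 1:
  x_1 = (7 - (-4)·1.000) / (-5) = -2.200
  x_2 = (-9 - (-1)·1.000) / (5) = -1.600
Iteration 2:
  x_1 = (7 - (-4)·-1.600) / (-5) = -0.120
  x_2 = (-9 - (-1)·-2.200) / (5) = -2.240
Iteration 3:
  x_1 = (7 - (-4)·-2.240) / (-5) = 0.392
  x_2 = (-9 - (-1)·-0.120) / (5) = -1.824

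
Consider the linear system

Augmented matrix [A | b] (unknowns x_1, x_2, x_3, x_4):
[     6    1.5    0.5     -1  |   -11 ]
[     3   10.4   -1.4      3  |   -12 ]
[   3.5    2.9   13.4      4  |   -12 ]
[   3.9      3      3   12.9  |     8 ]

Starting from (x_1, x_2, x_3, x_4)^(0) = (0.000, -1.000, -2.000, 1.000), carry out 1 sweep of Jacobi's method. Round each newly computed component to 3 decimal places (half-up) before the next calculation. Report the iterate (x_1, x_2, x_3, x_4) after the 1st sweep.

(-1.250, -1.712, -0.978, 1.318)

Iteration 1:
  x_1 = (-11 - (1.5)·-1.000 - (0.5)·-2.000 - (-1)·1.000) / (6) = -1.250
  x_2 = (-12 - (3)·0.000 - (-1.4)·-2.000 - (3)·1.000) / (10.4) = -1.712
  x_3 = (-12 - (3.5)·0.000 - (2.9)·-1.000 - (4)·1.000) / (13.4) = -0.978
  x_4 = (8 - (3.9)·0.000 - (3)·-1.000 - (3)·-2.000) / (12.9) = 1.318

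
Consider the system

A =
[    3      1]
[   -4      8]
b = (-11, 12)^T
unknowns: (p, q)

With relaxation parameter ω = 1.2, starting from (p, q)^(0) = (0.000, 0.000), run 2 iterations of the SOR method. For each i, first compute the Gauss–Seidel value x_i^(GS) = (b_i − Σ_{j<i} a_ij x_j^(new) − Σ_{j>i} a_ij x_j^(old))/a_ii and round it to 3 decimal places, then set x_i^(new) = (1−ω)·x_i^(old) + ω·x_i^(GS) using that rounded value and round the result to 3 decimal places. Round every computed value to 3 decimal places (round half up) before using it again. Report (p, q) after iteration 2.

Iteration 1:
  p: GS value = (-11 - (1)·0.000) / (3) = -3.667;  p ← (1−ω)·0.000 + ω·-3.667 = -4.400
  q: GS value = (12 - (-4)·-4.400) / (8) = -0.700;  q ← (1−ω)·0.000 + ω·-0.700 = -0.840
Iteration 2:
  p: GS value = (-11 - (1)·-0.840) / (3) = -3.387;  p ← (1−ω)·-4.400 + ω·-3.387 = -3.184
  q: GS value = (12 - (-4)·-3.184) / (8) = -0.092;  q ← (1−ω)·-0.840 + ω·-0.092 = 0.058

(-3.184, 0.058)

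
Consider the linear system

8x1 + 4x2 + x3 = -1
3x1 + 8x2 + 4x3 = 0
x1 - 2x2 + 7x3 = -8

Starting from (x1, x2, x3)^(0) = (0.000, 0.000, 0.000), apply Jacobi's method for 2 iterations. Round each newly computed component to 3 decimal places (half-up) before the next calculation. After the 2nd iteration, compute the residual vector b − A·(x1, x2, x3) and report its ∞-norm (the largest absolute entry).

2.491

Iteration 1:
  x1 = (-1 - (4)·0.000 - (1)·0.000) / (8) = -0.125
  x2 = (0 - (3)·0.000 - (4)·0.000) / (8) = 0.000
  x3 = (-8 - (1)·0.000 - (-2)·0.000) / (7) = -1.143
Iteration 2:
  x1 = (-1 - (4)·0.000 - (1)·-1.143) / (8) = 0.018
  x2 = (0 - (3)·-0.125 - (4)·-1.143) / (8) = 0.618
  x3 = (-8 - (1)·-0.125 - (-2)·0.000) / (7) = -1.125
Residual b − A·x = (-2.491, -0.498, 1.093); ∞-norm = 2.491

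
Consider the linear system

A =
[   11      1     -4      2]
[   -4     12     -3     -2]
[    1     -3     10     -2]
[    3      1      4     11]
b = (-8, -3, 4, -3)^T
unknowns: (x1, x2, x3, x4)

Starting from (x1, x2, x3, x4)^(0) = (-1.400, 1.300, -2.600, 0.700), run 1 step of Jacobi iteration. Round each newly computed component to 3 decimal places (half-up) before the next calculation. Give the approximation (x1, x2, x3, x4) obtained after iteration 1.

(-1.918, -1.250, 1.070, 0.936)

Iteration 1:
  x1 = (-8 - (1)·1.300 - (-4)·-2.600 - (2)·0.700) / (11) = -1.918
  x2 = (-3 - (-4)·-1.400 - (-3)·-2.600 - (-2)·0.700) / (12) = -1.250
  x3 = (4 - (1)·-1.400 - (-3)·1.300 - (-2)·0.700) / (10) = 1.070
  x4 = (-3 - (3)·-1.400 - (1)·1.300 - (4)·-2.600) / (11) = 0.936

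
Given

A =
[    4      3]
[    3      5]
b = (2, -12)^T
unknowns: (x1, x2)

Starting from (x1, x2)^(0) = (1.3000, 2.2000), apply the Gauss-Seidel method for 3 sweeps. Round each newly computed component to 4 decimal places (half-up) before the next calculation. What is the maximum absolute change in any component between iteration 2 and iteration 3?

Iteration 1:
  x1 = (2 - (3)·2.2000) / (4) = -1.1500
  x2 = (-12 - (3)·-1.1500) / (5) = -1.7100
Iteration 2:
  x1 = (2 - (3)·-1.7100) / (4) = 1.7825
  x2 = (-12 - (3)·1.7825) / (5) = -3.4695
Iteration 3:
  x1 = (2 - (3)·-3.4695) / (4) = 3.1021
  x2 = (-12 - (3)·3.1021) / (5) = -4.2613
Change: (1.3196, -0.7918) → max |·| = 1.3196

1.3196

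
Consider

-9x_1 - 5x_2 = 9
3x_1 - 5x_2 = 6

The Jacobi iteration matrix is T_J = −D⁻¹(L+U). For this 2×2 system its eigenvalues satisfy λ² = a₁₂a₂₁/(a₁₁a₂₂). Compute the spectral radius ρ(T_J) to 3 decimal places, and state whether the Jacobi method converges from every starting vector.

a₁₂a₂₁/(a₁₁a₂₂) = (-5)·(3) / ((-9)·(-5)) = -0.333333
ρ = √|-0.333333| = √0.333333 = 0.577
ρ < 1, so Jacobi converges

0.577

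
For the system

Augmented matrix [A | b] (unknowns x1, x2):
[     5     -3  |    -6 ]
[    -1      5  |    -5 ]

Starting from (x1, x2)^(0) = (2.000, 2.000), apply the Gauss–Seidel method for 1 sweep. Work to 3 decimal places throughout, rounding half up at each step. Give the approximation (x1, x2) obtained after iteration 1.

Iteration 1:
  x1 = (-6 - (-3)·2.000) / (5) = 0.000
  x2 = (-5 - (-1)·0.000) / (5) = -1.000

(0.000, -1.000)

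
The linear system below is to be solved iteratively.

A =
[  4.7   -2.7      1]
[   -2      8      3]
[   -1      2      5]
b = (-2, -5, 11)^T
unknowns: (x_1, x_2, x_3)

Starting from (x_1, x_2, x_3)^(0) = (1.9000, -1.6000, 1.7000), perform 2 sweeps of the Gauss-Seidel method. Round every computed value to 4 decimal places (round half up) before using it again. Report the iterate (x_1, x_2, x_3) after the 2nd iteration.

Iteration 1:
  x_1 = (-2 - (-2.7)·-1.6000 - (1)·1.7000) / (4.7) = -1.7064
  x_2 = (-5 - (-2)·-1.7064 - (3)·1.7000) / (8) = -1.6891
  x_3 = (11 - (-1)·-1.7064 - (2)·-1.6891) / (5) = 2.5344
Iteration 2:
  x_1 = (-2 - (-2.7)·-1.6891 - (1)·2.5344) / (4.7) = -1.9351
  x_2 = (-5 - (-2)·-1.9351 - (3)·2.5344) / (8) = -2.0592
  x_3 = (11 - (-1)·-1.9351 - (2)·-2.0592) / (5) = 2.6367

(-1.9351, -2.0592, 2.6367)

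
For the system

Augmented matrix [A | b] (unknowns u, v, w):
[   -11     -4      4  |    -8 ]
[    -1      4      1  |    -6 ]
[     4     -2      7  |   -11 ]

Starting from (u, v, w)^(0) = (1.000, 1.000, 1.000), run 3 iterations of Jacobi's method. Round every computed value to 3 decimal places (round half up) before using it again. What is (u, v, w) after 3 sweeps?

Iteration 1:
  u = (-8 - (-4)·1.000 - (4)·1.000) / (-11) = 0.727
  v = (-6 - (-1)·1.000 - (1)·1.000) / (4) = -1.500
  w = (-11 - (4)·1.000 - (-2)·1.000) / (7) = -1.857
Iteration 2:
  u = (-8 - (-4)·-1.500 - (4)·-1.857) / (-11) = 0.597
  v = (-6 - (-1)·0.727 - (1)·-1.857) / (4) = -0.854
  w = (-11 - (4)·0.727 - (-2)·-1.500) / (7) = -2.415
Iteration 3:
  u = (-8 - (-4)·-0.854 - (4)·-2.415) / (-11) = 0.160
  v = (-6 - (-1)·0.597 - (1)·-2.415) / (4) = -0.747
  w = (-11 - (4)·0.597 - (-2)·-0.854) / (7) = -2.157

(0.160, -0.747, -2.157)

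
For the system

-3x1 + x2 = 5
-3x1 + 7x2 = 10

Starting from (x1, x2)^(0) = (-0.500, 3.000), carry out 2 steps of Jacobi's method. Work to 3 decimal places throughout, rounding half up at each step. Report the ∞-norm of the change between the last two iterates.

Iteration 1:
  x1 = (5 - (1)·3.000) / (-3) = -0.667
  x2 = (10 - (-3)·-0.500) / (7) = 1.214
Iteration 2:
  x1 = (5 - (1)·1.214) / (-3) = -1.262
  x2 = (10 - (-3)·-0.667) / (7) = 1.143
Change: (-0.595, -0.071) → max |·| = 0.595

0.595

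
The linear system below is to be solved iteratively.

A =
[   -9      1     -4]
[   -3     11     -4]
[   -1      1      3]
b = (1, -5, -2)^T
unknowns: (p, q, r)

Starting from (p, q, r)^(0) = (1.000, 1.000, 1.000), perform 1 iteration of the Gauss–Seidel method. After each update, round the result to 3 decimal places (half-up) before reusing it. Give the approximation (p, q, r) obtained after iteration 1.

(-0.444, -0.212, -0.744)

Iteration 1:
  p = (1 - (1)·1.000 - (-4)·1.000) / (-9) = -0.444
  q = (-5 - (-3)·-0.444 - (-4)·1.000) / (11) = -0.212
  r = (-2 - (-1)·-0.444 - (1)·-0.212) / (3) = -0.744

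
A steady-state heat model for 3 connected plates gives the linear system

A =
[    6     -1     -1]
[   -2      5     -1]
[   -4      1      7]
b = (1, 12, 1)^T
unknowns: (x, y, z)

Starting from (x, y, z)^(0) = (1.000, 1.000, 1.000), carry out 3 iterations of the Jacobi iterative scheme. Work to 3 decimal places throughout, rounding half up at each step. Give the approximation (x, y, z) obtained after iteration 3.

Iteration 1:
  x = (1 - (-1)·1.000 - (-1)·1.000) / (6) = 0.500
  y = (12 - (-2)·1.000 - (-1)·1.000) / (5) = 3.000
  z = (1 - (-4)·1.000 - (1)·1.000) / (7) = 0.571
Iteration 2:
  x = (1 - (-1)·3.000 - (-1)·0.571) / (6) = 0.762
  y = (12 - (-2)·0.500 - (-1)·0.571) / (5) = 2.714
  z = (1 - (-4)·0.500 - (1)·3.000) / (7) = 0.000
Iteration 3:
  x = (1 - (-1)·2.714 - (-1)·0.000) / (6) = 0.619
  y = (12 - (-2)·0.762 - (-1)·0.000) / (5) = 2.705
  z = (1 - (-4)·0.762 - (1)·2.714) / (7) = 0.191

(0.619, 2.705, 0.191)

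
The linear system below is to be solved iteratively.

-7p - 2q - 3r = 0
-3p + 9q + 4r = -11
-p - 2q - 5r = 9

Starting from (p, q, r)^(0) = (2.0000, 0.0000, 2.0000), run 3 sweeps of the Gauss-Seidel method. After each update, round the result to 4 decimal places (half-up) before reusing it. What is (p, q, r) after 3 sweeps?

Iteration 1:
  p = (0 - (-2)·0.0000 - (-3)·2.0000) / (-7) = -0.8571
  q = (-11 - (-3)·-0.8571 - (4)·2.0000) / (9) = -2.3968
  r = (9 - (-1)·-0.8571 - (-2)·-2.3968) / (-5) = -0.6699
Iteration 2:
  p = (0 - (-2)·-2.3968 - (-3)·-0.6699) / (-7) = 0.9719
  q = (-11 - (-3)·0.9719 - (4)·-0.6699) / (9) = -0.6005
  r = (9 - (-1)·0.9719 - (-2)·-0.6005) / (-5) = -1.7542
Iteration 3:
  p = (0 - (-2)·-0.6005 - (-3)·-1.7542) / (-7) = 0.9234
  q = (-11 - (-3)·0.9234 - (4)·-1.7542) / (9) = -0.1348
  r = (9 - (-1)·0.9234 - (-2)·-0.1348) / (-5) = -1.9308

(0.9234, -0.1348, -1.9308)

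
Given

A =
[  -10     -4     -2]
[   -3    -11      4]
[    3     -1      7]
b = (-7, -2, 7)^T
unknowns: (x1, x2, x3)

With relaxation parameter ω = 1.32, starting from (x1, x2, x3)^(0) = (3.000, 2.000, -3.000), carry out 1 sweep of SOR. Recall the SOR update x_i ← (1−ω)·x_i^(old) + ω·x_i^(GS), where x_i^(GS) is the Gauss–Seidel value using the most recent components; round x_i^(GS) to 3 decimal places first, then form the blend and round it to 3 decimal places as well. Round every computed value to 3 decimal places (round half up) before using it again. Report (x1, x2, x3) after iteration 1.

(-0.300, -1.732, 2.123)

Iteration 1:
  x1: GS value = (-7 - (-4)·2.000 - (-2)·-3.000) / (-10) = 0.500;  x1 ← (1−ω)·3.000 + ω·0.500 = -0.300
  x2: GS value = (-2 - (-3)·-0.300 - (4)·-3.000) / (-11) = -0.827;  x2 ← (1−ω)·2.000 + ω·-0.827 = -1.732
  x3: GS value = (7 - (3)·-0.300 - (-1)·-1.732) / (7) = 0.881;  x3 ← (1−ω)·-3.000 + ω·0.881 = 2.123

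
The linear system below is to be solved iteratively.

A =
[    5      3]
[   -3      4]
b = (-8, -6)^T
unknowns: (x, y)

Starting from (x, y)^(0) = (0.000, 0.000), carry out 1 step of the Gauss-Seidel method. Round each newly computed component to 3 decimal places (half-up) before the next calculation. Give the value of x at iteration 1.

-1.600

Iteration 1:
  x = (-8 - (3)·0.000) / (5) = -1.600
  y = (-6 - (-3)·-1.600) / (4) = -2.700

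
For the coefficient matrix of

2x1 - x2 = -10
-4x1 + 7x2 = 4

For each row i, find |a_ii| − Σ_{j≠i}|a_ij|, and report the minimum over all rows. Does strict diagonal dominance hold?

1

row 1: |2| − (1) = 1
row 2: |7| − (4) = 3
minimum over rows = 1 → strictly diagonally dominant (convergence guaranteed)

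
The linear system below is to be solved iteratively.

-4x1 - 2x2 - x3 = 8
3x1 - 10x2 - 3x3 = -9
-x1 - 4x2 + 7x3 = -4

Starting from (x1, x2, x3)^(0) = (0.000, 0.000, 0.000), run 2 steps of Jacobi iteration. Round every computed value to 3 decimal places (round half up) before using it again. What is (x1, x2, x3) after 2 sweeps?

Iteration 1:
  x1 = (8 - (-2)·0.000 - (-1)·0.000) / (-4) = -2.000
  x2 = (-9 - (3)·0.000 - (-3)·0.000) / (-10) = 0.900
  x3 = (-4 - (-1)·0.000 - (-4)·0.000) / (7) = -0.571
Iteration 2:
  x1 = (8 - (-2)·0.900 - (-1)·-0.571) / (-4) = -2.307
  x2 = (-9 - (3)·-2.000 - (-3)·-0.571) / (-10) = 0.471
  x3 = (-4 - (-1)·-2.000 - (-4)·0.900) / (7) = -0.343

(-2.307, 0.471, -0.343)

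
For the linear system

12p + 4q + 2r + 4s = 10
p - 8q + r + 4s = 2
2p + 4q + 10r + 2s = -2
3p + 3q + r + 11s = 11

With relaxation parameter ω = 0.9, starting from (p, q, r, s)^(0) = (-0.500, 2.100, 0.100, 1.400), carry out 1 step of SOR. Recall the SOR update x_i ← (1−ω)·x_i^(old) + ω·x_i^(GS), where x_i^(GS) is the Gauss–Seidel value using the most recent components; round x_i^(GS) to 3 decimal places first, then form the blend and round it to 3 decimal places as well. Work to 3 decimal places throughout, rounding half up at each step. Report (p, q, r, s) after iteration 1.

(-0.365, 0.585, -0.567, 1.033)

Iteration 1:
  p: GS value = (10 - (4)·2.100 - (2)·0.100 - (4)·1.400) / (12) = -0.350;  p ← (1−ω)·-0.500 + ω·-0.350 = -0.365
  q: GS value = (2 - (1)·-0.365 - (1)·0.100 - (4)·1.400) / (-8) = 0.417;  q ← (1−ω)·2.100 + ω·0.417 = 0.585
  r: GS value = (-2 - (2)·-0.365 - (4)·0.585 - (2)·1.400) / (10) = -0.641;  r ← (1−ω)·0.100 + ω·-0.641 = -0.567
  s: GS value = (11 - (3)·-0.365 - (3)·0.585 - (1)·-0.567) / (11) = 0.992;  s ← (1−ω)·1.400 + ω·0.992 = 1.033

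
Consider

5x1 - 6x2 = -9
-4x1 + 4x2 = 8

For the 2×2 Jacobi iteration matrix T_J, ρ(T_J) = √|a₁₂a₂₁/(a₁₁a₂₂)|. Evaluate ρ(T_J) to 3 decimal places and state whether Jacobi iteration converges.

a₁₂a₂₁/(a₁₁a₂₂) = (-6)·(-4) / ((5)·(4)) = 1.200000
ρ = √|1.200000| = √1.200000 = 1.095
ρ > 1, so Jacobi diverges

1.095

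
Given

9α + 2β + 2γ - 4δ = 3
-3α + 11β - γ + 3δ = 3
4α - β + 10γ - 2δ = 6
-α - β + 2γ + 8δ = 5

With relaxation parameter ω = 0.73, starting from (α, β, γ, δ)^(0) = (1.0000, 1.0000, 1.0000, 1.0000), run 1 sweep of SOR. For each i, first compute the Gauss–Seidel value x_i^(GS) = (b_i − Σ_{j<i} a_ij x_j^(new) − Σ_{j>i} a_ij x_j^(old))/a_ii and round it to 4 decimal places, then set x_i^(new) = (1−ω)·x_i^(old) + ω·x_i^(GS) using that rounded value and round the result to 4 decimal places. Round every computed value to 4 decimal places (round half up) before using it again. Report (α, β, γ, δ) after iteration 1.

(0.5133, 0.4386, 0.7361, 0.6788)

Iteration 1:
  α: GS value = (3 - (2)·1.0000 - (2)·1.0000 - (-4)·1.0000) / (9) = 0.3333;  α ← (1−ω)·1.0000 + ω·0.3333 = 0.5133
  β: GS value = (3 - (-3)·0.5133 - (-1)·1.0000 - (3)·1.0000) / (11) = 0.2309;  β ← (1−ω)·1.0000 + ω·0.2309 = 0.4386
  γ: GS value = (6 - (4)·0.5133 - (-1)·0.4386 - (-2)·1.0000) / (10) = 0.6385;  γ ← (1−ω)·1.0000 + ω·0.6385 = 0.7361
  δ: GS value = (5 - (-1)·0.5133 - (-1)·0.4386 - (2)·0.7361) / (8) = 0.5600;  δ ← (1−ω)·1.0000 + ω·0.5600 = 0.6788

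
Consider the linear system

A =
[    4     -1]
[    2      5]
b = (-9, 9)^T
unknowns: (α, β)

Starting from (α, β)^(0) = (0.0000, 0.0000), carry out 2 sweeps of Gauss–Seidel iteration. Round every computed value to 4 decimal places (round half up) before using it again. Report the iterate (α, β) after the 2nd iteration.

(-1.5750, 2.4300)

Iteration 1:
  α = (-9 - (-1)·0.0000) / (4) = -2.2500
  β = (9 - (2)·-2.2500) / (5) = 2.7000
Iteration 2:
  α = (-9 - (-1)·2.7000) / (4) = -1.5750
  β = (9 - (2)·-1.5750) / (5) = 2.4300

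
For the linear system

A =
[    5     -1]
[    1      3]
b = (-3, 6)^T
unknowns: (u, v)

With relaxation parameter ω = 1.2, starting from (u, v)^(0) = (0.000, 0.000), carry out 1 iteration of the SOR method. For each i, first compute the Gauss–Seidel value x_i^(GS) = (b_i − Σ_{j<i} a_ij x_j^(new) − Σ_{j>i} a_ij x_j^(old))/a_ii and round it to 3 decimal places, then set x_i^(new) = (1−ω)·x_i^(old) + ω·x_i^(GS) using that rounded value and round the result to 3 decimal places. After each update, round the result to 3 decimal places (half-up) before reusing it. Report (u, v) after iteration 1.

Iteration 1:
  u: GS value = (-3 - (-1)·0.000) / (5) = -0.600;  u ← (1−ω)·0.000 + ω·-0.600 = -0.720
  v: GS value = (6 - (1)·-0.720) / (3) = 2.240;  v ← (1−ω)·0.000 + ω·2.240 = 2.688

(-0.720, 2.688)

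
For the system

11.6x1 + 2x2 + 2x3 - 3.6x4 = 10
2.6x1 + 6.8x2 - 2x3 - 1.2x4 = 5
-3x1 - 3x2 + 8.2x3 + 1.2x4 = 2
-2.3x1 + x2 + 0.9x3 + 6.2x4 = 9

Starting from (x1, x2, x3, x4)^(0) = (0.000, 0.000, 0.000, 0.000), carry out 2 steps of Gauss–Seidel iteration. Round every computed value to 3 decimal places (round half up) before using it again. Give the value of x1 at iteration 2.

1.167

Iteration 1:
  x1 = (10 - (2)·0.000 - (2)·0.000 - (-3.6)·0.000) / (11.6) = 0.862
  x2 = (5 - (2.6)·0.862 - (-2)·0.000 - (-1.2)·0.000) / (6.8) = 0.406
  x3 = (2 - (-3)·0.862 - (-3)·0.406 - (1.2)·0.000) / (8.2) = 0.708
  x4 = (9 - (-2.3)·0.862 - (1)·0.406 - (0.9)·0.708) / (6.2) = 1.603
Iteration 2:
  x1 = (10 - (2)·0.406 - (2)·0.708 - (-3.6)·1.603) / (11.6) = 1.167
  x2 = (5 - (2.6)·1.167 - (-2)·0.708 - (-1.2)·1.603) / (6.8) = 0.780
  x3 = (2 - (-3)·1.167 - (-3)·0.780 - (1.2)·1.603) / (8.2) = 0.722
  x4 = (9 - (-2.3)·1.167 - (1)·0.780 - (0.9)·0.722) / (6.2) = 1.654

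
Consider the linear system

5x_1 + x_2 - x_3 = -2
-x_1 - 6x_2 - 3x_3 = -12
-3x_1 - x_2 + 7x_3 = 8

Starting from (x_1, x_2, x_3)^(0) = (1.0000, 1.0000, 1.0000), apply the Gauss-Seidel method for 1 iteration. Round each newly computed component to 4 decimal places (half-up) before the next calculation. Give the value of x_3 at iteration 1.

Iteration 1:
  x_1 = (-2 - (1)·1.0000 - (-1)·1.0000) / (5) = -0.4000
  x_2 = (-12 - (-1)·-0.4000 - (-3)·1.0000) / (-6) = 1.5667
  x_3 = (8 - (-3)·-0.4000 - (-1)·1.5667) / (7) = 1.1952

1.1952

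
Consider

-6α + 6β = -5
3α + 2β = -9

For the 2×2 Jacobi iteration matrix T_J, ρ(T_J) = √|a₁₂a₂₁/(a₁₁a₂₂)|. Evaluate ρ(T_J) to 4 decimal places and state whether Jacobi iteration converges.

a₁₂a₂₁/(a₁₁a₂₂) = (6)·(3) / ((-6)·(2)) = -1.500000
ρ = √|-1.500000| = √1.500000 = 1.2247
ρ > 1, so Jacobi diverges

1.2247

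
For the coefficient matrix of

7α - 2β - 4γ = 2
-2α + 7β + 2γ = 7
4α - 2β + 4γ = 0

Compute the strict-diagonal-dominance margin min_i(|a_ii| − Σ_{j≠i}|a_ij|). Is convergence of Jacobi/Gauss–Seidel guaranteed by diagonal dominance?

-2

row 1: |7| − (2+4) = 1
row 2: |7| − (2+2) = 3
row 3: |4| − (4+2) = -2
minimum over rows = -2 → not strictly diagonally dominant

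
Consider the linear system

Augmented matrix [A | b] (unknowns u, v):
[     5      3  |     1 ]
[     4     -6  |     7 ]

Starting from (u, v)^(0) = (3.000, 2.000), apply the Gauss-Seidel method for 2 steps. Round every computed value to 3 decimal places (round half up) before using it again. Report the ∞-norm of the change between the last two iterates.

2.300

Iteration 1:
  u = (1 - (3)·2.000) / (5) = -1.000
  v = (7 - (4)·-1.000) / (-6) = -1.833
Iteration 2:
  u = (1 - (3)·-1.833) / (5) = 1.300
  v = (7 - (4)·1.300) / (-6) = -0.300
Change: (2.300, 1.533) → max |·| = 2.300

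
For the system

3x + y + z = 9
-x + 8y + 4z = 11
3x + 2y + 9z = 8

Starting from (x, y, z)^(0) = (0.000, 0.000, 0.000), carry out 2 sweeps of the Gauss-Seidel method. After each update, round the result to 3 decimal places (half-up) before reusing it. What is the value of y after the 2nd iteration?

1.948

Iteration 1:
  x = (9 - (1)·0.000 - (1)·0.000) / (3) = 3.000
  y = (11 - (-1)·3.000 - (4)·0.000) / (8) = 1.750
  z = (8 - (3)·3.000 - (2)·1.750) / (9) = -0.500
Iteration 2:
  x = (9 - (1)·1.750 - (1)·-0.500) / (3) = 2.583
  y = (11 - (-1)·2.583 - (4)·-0.500) / (8) = 1.948
  z = (8 - (3)·2.583 - (2)·1.948) / (9) = -0.405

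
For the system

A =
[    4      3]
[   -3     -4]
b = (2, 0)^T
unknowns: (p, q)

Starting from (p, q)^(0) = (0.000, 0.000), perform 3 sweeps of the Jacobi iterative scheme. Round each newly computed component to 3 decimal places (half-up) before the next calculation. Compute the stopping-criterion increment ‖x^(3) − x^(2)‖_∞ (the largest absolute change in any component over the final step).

0.281

Iteration 1:
  p = (2 - (3)·0.000) / (4) = 0.500
  q = (0 - (-3)·0.000) / (-4) = 0.000
Iteration 2:
  p = (2 - (3)·0.000) / (4) = 0.500
  q = (0 - (-3)·0.500) / (-4) = -0.375
Iteration 3:
  p = (2 - (3)·-0.375) / (4) = 0.781
  q = (0 - (-3)·0.500) / (-4) = -0.375
Change: (0.281, 0.000) → max |·| = 0.281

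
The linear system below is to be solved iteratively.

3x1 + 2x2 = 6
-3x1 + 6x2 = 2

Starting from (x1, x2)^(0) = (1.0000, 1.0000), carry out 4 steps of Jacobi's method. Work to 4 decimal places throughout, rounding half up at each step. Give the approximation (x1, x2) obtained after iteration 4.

(1.2963, 1.0000)

Iteration 1:
  x1 = (6 - (2)·1.0000) / (3) = 1.3333
  x2 = (2 - (-3)·1.0000) / (6) = 0.8333
Iteration 2:
  x1 = (6 - (2)·0.8333) / (3) = 1.4445
  x2 = (2 - (-3)·1.3333) / (6) = 1.0000
Iteration 3:
  x1 = (6 - (2)·1.0000) / (3) = 1.3333
  x2 = (2 - (-3)·1.4445) / (6) = 1.0556
Iteration 4:
  x1 = (6 - (2)·1.0556) / (3) = 1.2963
  x2 = (2 - (-3)·1.3333) / (6) = 1.0000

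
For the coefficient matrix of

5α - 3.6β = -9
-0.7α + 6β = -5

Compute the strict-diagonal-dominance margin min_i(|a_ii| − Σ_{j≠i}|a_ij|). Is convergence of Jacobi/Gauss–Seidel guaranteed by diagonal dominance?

row 1: |5| − (3.6) = 1.4
row 2: |6| − (0.7) = 5.3
minimum over rows = 1.4 → strictly diagonally dominant (convergence guaranteed)

1.4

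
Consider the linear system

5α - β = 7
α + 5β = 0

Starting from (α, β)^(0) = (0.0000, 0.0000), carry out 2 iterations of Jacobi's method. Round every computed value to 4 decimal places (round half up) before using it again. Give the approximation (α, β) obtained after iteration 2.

Iteration 1:
  α = (7 - (-1)·0.0000) / (5) = 1.4000
  β = (0 - (1)·0.0000) / (5) = 0.0000
Iteration 2:
  α = (7 - (-1)·0.0000) / (5) = 1.4000
  β = (0 - (1)·1.4000) / (5) = -0.2800

(1.4000, -0.2800)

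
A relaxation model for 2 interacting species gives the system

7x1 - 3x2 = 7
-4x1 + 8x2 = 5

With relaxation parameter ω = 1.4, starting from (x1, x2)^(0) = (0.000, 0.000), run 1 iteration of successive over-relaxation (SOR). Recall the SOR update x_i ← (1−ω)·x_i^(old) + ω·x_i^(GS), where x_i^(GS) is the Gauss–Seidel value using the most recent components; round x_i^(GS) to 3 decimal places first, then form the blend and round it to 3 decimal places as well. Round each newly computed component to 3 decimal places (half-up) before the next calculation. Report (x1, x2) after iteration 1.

Iteration 1:
  x1: GS value = (7 - (-3)·0.000) / (7) = 1.000;  x1 ← (1−ω)·0.000 + ω·1.000 = 1.400
  x2: GS value = (5 - (-4)·1.400) / (8) = 1.325;  x2 ← (1−ω)·0.000 + ω·1.325 = 1.855

(1.400, 1.855)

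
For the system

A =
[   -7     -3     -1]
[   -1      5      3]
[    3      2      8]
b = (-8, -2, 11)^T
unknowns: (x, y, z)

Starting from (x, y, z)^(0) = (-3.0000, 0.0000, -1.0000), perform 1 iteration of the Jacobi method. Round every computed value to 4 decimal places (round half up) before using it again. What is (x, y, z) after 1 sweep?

Iteration 1:
  x = (-8 - (-3)·0.0000 - (-1)·-1.0000) / (-7) = 1.2857
  y = (-2 - (-1)·-3.0000 - (3)·-1.0000) / (5) = -0.4000
  z = (11 - (3)·-3.0000 - (2)·0.0000) / (8) = 2.5000

(1.2857, -0.4000, 2.5000)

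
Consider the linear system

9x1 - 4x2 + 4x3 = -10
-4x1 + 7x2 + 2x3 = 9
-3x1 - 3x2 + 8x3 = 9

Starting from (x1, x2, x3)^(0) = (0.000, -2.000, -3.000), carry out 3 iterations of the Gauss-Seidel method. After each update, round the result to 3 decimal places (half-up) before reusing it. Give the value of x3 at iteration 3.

0.710

Iteration 1:
  x1 = (-10 - (-4)·-2.000 - (4)·-3.000) / (9) = -0.667
  x2 = (9 - (-4)·-0.667 - (2)·-3.000) / (7) = 1.762
  x3 = (9 - (-3)·-0.667 - (-3)·1.762) / (8) = 1.536
Iteration 2:
  x1 = (-10 - (-4)·1.762 - (4)·1.536) / (9) = -1.011
  x2 = (9 - (-4)·-1.011 - (2)·1.536) / (7) = 0.269
  x3 = (9 - (-3)·-1.011 - (-3)·0.269) / (8) = 0.847
Iteration 3:
  x1 = (-10 - (-4)·0.269 - (4)·0.847) / (9) = -1.368
  x2 = (9 - (-4)·-1.368 - (2)·0.847) / (7) = 0.262
  x3 = (9 - (-3)·-1.368 - (-3)·0.262) / (8) = 0.710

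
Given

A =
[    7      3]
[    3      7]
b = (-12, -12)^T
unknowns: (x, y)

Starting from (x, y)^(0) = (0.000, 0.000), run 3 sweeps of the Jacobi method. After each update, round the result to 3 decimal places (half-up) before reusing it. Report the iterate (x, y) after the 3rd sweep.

Iteration 1:
  x = (-12 - (3)·0.000) / (7) = -1.714
  y = (-12 - (3)·0.000) / (7) = -1.714
Iteration 2:
  x = (-12 - (3)·-1.714) / (7) = -0.980
  y = (-12 - (3)·-1.714) / (7) = -0.980
Iteration 3:
  x = (-12 - (3)·-0.980) / (7) = -1.294
  y = (-12 - (3)·-0.980) / (7) = -1.294

(-1.294, -1.294)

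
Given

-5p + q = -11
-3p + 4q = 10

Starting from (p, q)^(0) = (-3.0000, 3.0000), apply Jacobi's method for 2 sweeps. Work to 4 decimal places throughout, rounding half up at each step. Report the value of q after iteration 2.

Iteration 1:
  p = (-11 - (1)·3.0000) / (-5) = 2.8000
  q = (10 - (-3)·-3.0000) / (4) = 0.2500
Iteration 2:
  p = (-11 - (1)·0.2500) / (-5) = 2.2500
  q = (10 - (-3)·2.8000) / (4) = 4.6000

4.6000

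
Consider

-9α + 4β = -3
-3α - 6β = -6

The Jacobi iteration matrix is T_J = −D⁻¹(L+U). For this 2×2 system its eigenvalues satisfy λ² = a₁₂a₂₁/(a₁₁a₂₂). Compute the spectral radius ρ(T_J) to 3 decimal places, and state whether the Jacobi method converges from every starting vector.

0.471

a₁₂a₂₁/(a₁₁a₂₂) = (4)·(-3) / ((-9)·(-6)) = -0.222222
ρ = √|-0.222222| = √0.222222 = 0.471
ρ < 1, so Jacobi converges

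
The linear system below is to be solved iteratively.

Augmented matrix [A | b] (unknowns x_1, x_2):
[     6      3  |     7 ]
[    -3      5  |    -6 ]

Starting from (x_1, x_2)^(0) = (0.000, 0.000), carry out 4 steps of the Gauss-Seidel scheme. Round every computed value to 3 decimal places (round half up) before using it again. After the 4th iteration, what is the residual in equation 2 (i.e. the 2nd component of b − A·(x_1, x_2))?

0.002

Iteration 1:
  x_1 = (7 - (3)·0.000) / (6) = 1.167
  x_2 = (-6 - (-3)·1.167) / (5) = -0.500
Iteration 2:
  x_1 = (7 - (3)·-0.500) / (6) = 1.417
  x_2 = (-6 - (-3)·1.417) / (5) = -0.350
Iteration 3:
  x_1 = (7 - (3)·-0.350) / (6) = 1.342
  x_2 = (-6 - (-3)·1.342) / (5) = -0.395
Iteration 4:
  x_1 = (7 - (3)·-0.395) / (6) = 1.364
  x_2 = (-6 - (-3)·1.364) / (5) = -0.382
Residual b − A·x = (-0.038, 0.002)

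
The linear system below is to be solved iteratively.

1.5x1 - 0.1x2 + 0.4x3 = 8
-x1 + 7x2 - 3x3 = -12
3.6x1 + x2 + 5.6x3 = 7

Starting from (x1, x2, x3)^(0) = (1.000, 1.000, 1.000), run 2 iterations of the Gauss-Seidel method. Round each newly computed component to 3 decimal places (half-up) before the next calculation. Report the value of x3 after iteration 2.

-2.183

Iteration 1:
  x1 = (8 - (-0.1)·1.000 - (0.4)·1.000) / (1.5) = 5.133
  x2 = (-12 - (-1)·5.133 - (-3)·1.000) / (7) = -0.552
  x3 = (7 - (3.6)·5.133 - (1)·-0.552) / (5.6) = -1.951
Iteration 2:
  x1 = (8 - (-0.1)·-0.552 - (0.4)·-1.951) / (1.5) = 5.817
  x2 = (-12 - (-1)·5.817 - (-3)·-1.951) / (7) = -1.719
  x3 = (7 - (3.6)·5.817 - (1)·-1.719) / (5.6) = -2.183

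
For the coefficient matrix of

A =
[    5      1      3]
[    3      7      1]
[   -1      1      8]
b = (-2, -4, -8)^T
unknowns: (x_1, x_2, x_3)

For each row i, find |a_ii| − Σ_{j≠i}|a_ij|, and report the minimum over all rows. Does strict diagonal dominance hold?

row 1: |5| − (1+3) = 1
row 2: |7| − (3+1) = 3
row 3: |8| − (1+1) = 6
minimum over rows = 1 → strictly diagonally dominant (convergence guaranteed)

1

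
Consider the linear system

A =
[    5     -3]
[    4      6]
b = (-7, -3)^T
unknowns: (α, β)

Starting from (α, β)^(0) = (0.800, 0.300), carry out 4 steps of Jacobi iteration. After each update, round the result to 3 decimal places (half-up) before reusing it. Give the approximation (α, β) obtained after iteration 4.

Iteration 1:
  α = (-7 - (-3)·0.300) / (5) = -1.220
  β = (-3 - (4)·0.800) / (6) = -1.033
Iteration 2:
  α = (-7 - (-3)·-1.033) / (5) = -2.020
  β = (-3 - (4)·-1.220) / (6) = 0.313
Iteration 3:
  α = (-7 - (-3)·0.313) / (5) = -1.212
  β = (-3 - (4)·-2.020) / (6) = 0.847
Iteration 4:
  α = (-7 - (-3)·0.847) / (5) = -0.892
  β = (-3 - (4)·-1.212) / (6) = 0.308

(-0.892, 0.308)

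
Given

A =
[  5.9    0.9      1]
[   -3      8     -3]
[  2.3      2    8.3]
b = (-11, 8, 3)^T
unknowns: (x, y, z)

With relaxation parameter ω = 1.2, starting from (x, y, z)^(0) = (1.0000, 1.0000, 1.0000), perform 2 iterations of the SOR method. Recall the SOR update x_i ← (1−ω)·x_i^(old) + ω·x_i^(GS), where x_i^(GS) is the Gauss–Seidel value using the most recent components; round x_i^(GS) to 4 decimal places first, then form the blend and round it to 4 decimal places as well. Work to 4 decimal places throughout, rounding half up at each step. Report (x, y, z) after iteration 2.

(-1.9333, 0.7985, 0.6216)

Iteration 1:
  x: GS value = (-11 - (0.9)·1.0000 - (1)·1.0000) / (5.9) = -2.1864;  x ← (1−ω)·1.0000 + ω·-2.1864 = -2.8237
  y: GS value = (8 - (-3)·-2.8237 - (-3)·1.0000) / (8) = 0.3161;  y ← (1−ω)·1.0000 + ω·0.3161 = 0.1793
  z: GS value = (3 - (2.3)·-2.8237 - (2)·0.1793) / (8.3) = 1.1007;  z ← (1−ω)·1.0000 + ω·1.1007 = 1.1208
Iteration 2:
  x: GS value = (-11 - (0.9)·0.1793 - (1)·1.1208) / (5.9) = -2.0817;  x ← (1−ω)·-2.8237 + ω·-2.0817 = -1.9333
  y: GS value = (8 - (-3)·-1.9333 - (-3)·1.1208) / (8) = 0.6953;  y ← (1−ω)·0.1793 + ω·0.6953 = 0.7985
  z: GS value = (3 - (2.3)·-1.9333 - (2)·0.7985) / (8.3) = 0.7048;  z ← (1−ω)·1.1208 + ω·0.7048 = 0.6216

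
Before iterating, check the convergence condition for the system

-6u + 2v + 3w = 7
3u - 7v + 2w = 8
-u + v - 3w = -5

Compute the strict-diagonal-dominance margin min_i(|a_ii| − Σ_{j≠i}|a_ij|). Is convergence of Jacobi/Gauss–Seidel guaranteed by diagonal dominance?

1

row 1: |-6| − (2+3) = 1
row 2: |-7| − (3+2) = 2
row 3: |-3| − (1+1) = 1
minimum over rows = 1 → strictly diagonally dominant (convergence guaranteed)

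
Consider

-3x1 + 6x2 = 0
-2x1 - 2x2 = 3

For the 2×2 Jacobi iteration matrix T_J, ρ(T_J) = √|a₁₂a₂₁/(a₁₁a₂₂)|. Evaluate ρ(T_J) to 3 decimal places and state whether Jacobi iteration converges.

a₁₂a₂₁/(a₁₁a₂₂) = (6)·(-2) / ((-3)·(-2)) = -2.000000
ρ = √|-2.000000| = √2.000000 = 1.414
ρ > 1, so Jacobi diverges

1.414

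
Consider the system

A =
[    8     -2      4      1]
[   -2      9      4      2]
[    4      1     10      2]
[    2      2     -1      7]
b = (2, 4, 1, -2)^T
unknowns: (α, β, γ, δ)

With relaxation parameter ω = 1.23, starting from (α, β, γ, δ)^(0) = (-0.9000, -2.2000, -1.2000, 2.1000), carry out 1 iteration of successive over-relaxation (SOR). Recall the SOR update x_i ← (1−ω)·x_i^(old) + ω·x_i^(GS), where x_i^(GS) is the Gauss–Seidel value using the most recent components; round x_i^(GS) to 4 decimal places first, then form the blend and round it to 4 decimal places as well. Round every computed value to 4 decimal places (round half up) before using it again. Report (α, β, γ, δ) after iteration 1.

Iteration 1:
  α: GS value = (2 - (-2)·-2.2000 - (4)·-1.2000 - (1)·2.1000) / (8) = 0.0375;  α ← (1−ω)·-0.9000 + ω·0.0375 = 0.2531
  β: GS value = (4 - (-2)·0.2531 - (4)·-1.2000 - (2)·2.1000) / (9) = 0.5674;  β ← (1−ω)·-2.2000 + ω·0.5674 = 1.2039
  γ: GS value = (1 - (4)·0.2531 - (1)·1.2039 - (2)·2.1000) / (10) = -0.5416;  γ ← (1−ω)·-1.2000 + ω·-0.5416 = -0.3902
  δ: GS value = (-2 - (2)·0.2531 - (2)·1.2039 - (-1)·-0.3902) / (7) = -0.7577;  δ ← (1−ω)·2.1000 + ω·-0.7577 = -1.4150

(0.2531, 1.2039, -0.3902, -1.4150)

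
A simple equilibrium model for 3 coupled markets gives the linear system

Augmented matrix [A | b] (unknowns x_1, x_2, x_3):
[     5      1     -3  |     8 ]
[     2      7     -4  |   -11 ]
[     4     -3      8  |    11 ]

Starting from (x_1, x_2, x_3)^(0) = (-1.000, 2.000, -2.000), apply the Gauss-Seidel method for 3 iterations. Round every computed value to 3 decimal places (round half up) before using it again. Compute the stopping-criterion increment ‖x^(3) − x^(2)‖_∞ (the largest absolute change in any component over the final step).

0.690

Iteration 1:
  x_1 = (8 - (1)·2.000 - (-3)·-2.000) / (5) = 0.000
  x_2 = (-11 - (2)·0.000 - (-4)·-2.000) / (7) = -2.714
  x_3 = (11 - (4)·0.000 - (-3)·-2.714) / (8) = 0.357
Iteration 2:
  x_1 = (8 - (1)·-2.714 - (-3)·0.357) / (5) = 2.357
  x_2 = (-11 - (2)·2.357 - (-4)·0.357) / (7) = -2.041
  x_3 = (11 - (4)·2.357 - (-3)·-2.041) / (8) = -0.569
Iteration 3:
  x_1 = (8 - (1)·-2.041 - (-3)·-0.569) / (5) = 1.667
  x_2 = (-11 - (2)·1.667 - (-4)·-0.569) / (7) = -2.373
  x_3 = (11 - (4)·1.667 - (-3)·-2.373) / (8) = -0.348
Change: (-0.690, -0.332, 0.221) → max |·| = 0.690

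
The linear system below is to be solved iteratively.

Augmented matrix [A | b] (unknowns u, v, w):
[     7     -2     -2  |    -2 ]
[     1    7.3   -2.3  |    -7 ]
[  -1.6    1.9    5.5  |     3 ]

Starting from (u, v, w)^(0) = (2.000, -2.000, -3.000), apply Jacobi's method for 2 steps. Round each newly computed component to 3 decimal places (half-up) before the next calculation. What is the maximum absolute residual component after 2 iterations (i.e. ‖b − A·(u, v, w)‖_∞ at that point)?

Iteration 1:
  u = (-2 - (-2)·-2.000 - (-2)·-3.000) / (7) = -1.714
  v = (-7 - (1)·2.000 - (-2.3)·-3.000) / (7.3) = -2.178
  w = (3 - (-1.6)·2.000 - (1.9)·-2.000) / (5.5) = 1.818
Iteration 2:
  u = (-2 - (-2)·-2.178 - (-2)·1.818) / (7) = -0.389
  v = (-7 - (1)·-1.714 - (-2.3)·1.818) / (7.3) = -0.151
  w = (3 - (-1.6)·-1.714 - (1.9)·-2.178) / (5.5) = 0.799
Residual b − A·x = (2.019, -3.671, -1.730); ∞-norm = 3.671

3.671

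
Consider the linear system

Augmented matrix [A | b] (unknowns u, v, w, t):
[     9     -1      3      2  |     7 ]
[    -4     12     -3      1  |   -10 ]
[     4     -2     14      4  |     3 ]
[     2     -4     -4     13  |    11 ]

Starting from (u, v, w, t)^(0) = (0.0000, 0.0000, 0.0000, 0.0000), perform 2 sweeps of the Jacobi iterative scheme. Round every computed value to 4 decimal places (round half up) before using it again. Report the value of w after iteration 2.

-0.3688

Iteration 1:
  u = (7 - (-1)·0.0000 - (3)·0.0000 - (2)·0.0000) / (9) = 0.7778
  v = (-10 - (-4)·0.0000 - (-3)·0.0000 - (1)·0.0000) / (12) = -0.8333
  w = (3 - (4)·0.0000 - (-2)·0.0000 - (4)·0.0000) / (14) = 0.2143
  t = (11 - (2)·0.0000 - (-4)·0.0000 - (-4)·0.0000) / (13) = 0.8462
Iteration 2:
  u = (7 - (-1)·-0.8333 - (3)·0.2143 - (2)·0.8462) / (9) = 0.4257
  v = (-10 - (-4)·0.7778 - (-3)·0.2143 - (1)·0.8462) / (12) = -0.5910
  w = (3 - (4)·0.7778 - (-2)·-0.8333 - (4)·0.8462) / (14) = -0.3688
  t = (11 - (2)·0.7778 - (-4)·-0.8333 - (-4)·0.2143) / (13) = 0.5360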